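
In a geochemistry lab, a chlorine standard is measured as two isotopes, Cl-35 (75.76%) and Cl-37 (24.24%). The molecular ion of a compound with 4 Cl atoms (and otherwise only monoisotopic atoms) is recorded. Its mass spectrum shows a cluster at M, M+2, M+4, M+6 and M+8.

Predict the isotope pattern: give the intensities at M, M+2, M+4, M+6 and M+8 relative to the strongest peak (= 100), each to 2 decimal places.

78.14 : 100.00 : 47.99 : 10.24 : 0.82

Expanding (0.7576 + 0.2424)^4:
P(M) = 0.7576^4 = 0.329428
P(M+2) = 4 × 0.7576^3 × 0.2424^1 = 0.421612
P(M+4) = 6 × 0.7576^2 × 0.2424^2 = 0.202347
P(M+6) = 4 × 0.7576^1 × 0.2424^3 = 0.043162
P(M+8) = 0.2424^4 = 0.003452
The M+2 peak is largest (0.421612); scaling to 100 gives 78.14 : 100.00 : 47.99 : 10.24 : 0.82.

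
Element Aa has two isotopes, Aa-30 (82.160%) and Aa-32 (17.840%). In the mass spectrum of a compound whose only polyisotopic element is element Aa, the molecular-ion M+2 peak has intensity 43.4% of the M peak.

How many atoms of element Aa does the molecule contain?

With n Aa atoms, P(M+2)/P(M) = C(n,1)·p^(n−1)q / p^n = n·q/p = n · 0.17840/0.82160.
n = 0.434 × 0.82160/0.17840 = 2.00 ≈ 2

2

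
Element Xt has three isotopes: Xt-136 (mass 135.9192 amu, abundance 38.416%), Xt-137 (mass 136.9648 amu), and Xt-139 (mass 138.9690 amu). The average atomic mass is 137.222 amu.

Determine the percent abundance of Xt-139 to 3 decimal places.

32.875%

Let x and y be the fractions of Xt-137 and Xt-139. Then x + y = 1 − 0.38416 = 0.61584 and 136.9648x + 138.9690y = 137.222 − 0.38416×135.9192 = 85.007280128.
Substituting: 136.9648x + 138.9690(0.61584 − x) = 85.007280128
(136.9648 − 138.9690)x = -0.575388832  ⇒  x = 0.28709, y = 0.32875
Xt-137: 28.709%, Xt-139: 32.875%.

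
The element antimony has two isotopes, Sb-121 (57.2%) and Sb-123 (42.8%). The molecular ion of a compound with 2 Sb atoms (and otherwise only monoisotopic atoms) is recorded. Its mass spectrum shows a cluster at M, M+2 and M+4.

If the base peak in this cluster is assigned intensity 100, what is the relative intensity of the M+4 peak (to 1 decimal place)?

37.4

Binomial terms of (0.572 + 0.428)^2: M 0.3272, M+2 0.4896, M+4 0.1832 → M+2 is the base peak.
P(M+2) = C(2,1) × 0.572^1 × 0.428^1 = 2 × 0.5720 × 0.4280 = 0.489632 (base)
P(M+4) = C(2,2) × 0.572^0 × 0.428^2 = 1 × 1.0000 × 0.183184 = 0.183184
Relative intensity = 0.183184 / 0.489632 × 100 = 37.4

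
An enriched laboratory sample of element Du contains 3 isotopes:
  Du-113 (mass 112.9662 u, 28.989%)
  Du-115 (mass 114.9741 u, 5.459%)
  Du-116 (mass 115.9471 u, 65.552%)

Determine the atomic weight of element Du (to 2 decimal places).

115.03 u

Ar = Σ fᵢ·mᵢ = 0.28989 × 112.9662 + 0.05459 × 114.9741 + 0.65552 × 115.9471
= 32.74777 + 6.27644 + 76.00564 = 115.02985 u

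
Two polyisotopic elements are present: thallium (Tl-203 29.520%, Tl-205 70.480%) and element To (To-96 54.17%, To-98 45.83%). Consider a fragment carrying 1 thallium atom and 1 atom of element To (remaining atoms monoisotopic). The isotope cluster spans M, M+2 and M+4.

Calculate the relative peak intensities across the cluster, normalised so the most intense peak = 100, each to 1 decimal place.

Thallium pattern (n=1): 0.2952 : 0.7048
Element To pattern (n=1): 0.5417 : 0.4583
Convolve the two distributions (both contribute in 2-u steps):
  M: 0.2952×0.5417 = 0.159910
  M+2: 0.2952×0.4583 + 0.7048×0.5417 = 0.517080
  M+4: 0.7048×0.4583 = 0.323010
Scale to base peak (0.517080) = 100: 30.9 : 100.0 : 62.5

30.9 : 100.0 : 62.5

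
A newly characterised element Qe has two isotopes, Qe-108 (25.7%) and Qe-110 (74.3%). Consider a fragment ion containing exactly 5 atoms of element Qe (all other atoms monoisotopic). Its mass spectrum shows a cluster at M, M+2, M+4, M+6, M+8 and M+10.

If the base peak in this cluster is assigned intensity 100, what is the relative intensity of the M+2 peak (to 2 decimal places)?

Term probabilities: M 0.0011, M+2 0.0162, M+4 0.0937, M+6 0.2709, M+8 0.3916, M+10 0.2264. Base peak = M+8.
P(M+8) = C(5,4) × 0.257^1 × 0.743^4 = 5 × 0.2570 × 0.3047581 = 0.391614 (base)
P(M+2) = C(5,1) × 0.257^4 × 0.743^1 = 5 × 0.00436247 × 0.7430 = 0.016207
Relative intensity = 0.016207 / 0.391614 × 100 = 4.14

4.14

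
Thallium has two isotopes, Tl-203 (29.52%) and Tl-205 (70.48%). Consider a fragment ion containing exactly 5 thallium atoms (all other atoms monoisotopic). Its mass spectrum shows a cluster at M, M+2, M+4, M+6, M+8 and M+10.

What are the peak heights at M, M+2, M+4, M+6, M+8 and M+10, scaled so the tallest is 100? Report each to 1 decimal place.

0.6 : 7.3 : 35.1 : 83.8 : 100.0 : 47.8

The 5 Tl atoms are independent, so intensities follow the terms of (0.2952 + 0.7048)^5.
P(M) = 0.2952^5 = 0.002242
P(M+2) = 5 × 0.2952^4 × 0.7048^1 = 0.026761
P(M+4) = 10 × 0.2952^3 × 0.7048^2 = 0.127785
P(M+6) = 10 × 0.2952^2 × 0.7048^3 = 0.305092
P(M+8) = 5 × 0.2952^1 × 0.7048^4 = 0.364208
P(M+10) = 0.7048^5 = 0.173912
The M+8 peak is largest (0.364208); scaling to 100 gives 0.6 : 7.3 : 35.1 : 83.8 : 100.0 : 47.8.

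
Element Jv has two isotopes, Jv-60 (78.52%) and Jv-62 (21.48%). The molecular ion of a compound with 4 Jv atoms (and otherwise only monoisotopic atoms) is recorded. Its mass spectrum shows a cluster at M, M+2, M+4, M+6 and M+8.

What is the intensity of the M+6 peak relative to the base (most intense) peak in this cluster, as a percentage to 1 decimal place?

(0.7852 + 0.2148)^4 gives M 0.3801, M+2 0.4159, M+4 0.1707, M+6 0.0311, M+8 0.0021; the largest is M+2.
P(M+2) = C(4,1) × 0.7852^3 × 0.2148^1 = 4 × 0.48410645 × 0.2148 = 0.415944 (base)
P(M+6) = C(4,3) × 0.7852^1 × 0.2148^3 = 4 × 0.7852 × 0.00991067 = 0.031127
Relative intensity = 0.031127 / 0.415944 × 100 = 7.5

7.5%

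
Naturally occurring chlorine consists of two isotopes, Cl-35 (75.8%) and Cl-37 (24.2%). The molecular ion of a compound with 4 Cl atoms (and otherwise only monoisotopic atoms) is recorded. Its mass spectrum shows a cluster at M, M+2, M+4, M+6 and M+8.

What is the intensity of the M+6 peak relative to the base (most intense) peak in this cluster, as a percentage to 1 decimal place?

10.2%

Term probabilities: M 0.3301, M+2 0.4216, M+4 0.2019, M+6 0.0430, M+8 0.0034. Base peak = M+2.
P(M+2) = C(4,1) × 0.758^3 × 0.242^1 = 4 × 0.43551951 × 0.2420 = 0.421583 (base)
P(M+6) = C(4,3) × 0.758^1 × 0.242^3 = 4 × 0.7580 × 0.01417249 = 0.042971
Relative intensity = 0.042971 / 0.421583 × 100 = 10.2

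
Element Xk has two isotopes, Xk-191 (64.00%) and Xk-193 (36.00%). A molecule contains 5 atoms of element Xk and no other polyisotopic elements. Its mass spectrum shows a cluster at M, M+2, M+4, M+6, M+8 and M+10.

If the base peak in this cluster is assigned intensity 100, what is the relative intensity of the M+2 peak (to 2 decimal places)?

Term probabilities: M 0.1074, M+2 0.3020, M+4 0.3397, M+6 0.1911, M+8 0.0537, M+10 0.0060. Base peak = M+4.
P(M+4) = C(5,2) × 0.6400^3 × 0.3600^2 = 10 × 0.262144 × 0.1296 = 0.339739 (base)
P(M+2) = C(5,1) × 0.6400^4 × 0.3600^1 = 5 × 0.16777216 × 0.3600 = 0.301990
Relative intensity = 0.301990 / 0.339739 × 100 = 88.89

88.89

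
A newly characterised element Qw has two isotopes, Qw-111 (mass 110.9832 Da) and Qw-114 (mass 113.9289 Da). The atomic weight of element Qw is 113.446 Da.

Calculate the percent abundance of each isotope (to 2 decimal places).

Qw-111: 16.39%, Qw-114: 83.61%

With x = fraction of Qw-111 (so Qw-114 is 1 − x):
110.9832·x + 113.9289·(1 − x) = 113.446
(110.9832 − 113.9289)·x = 113.446 − 113.9289
x = -0.4829 / -2.9457 = 0.16393 → 16.39% Qw-111, 83.61% Qw-114.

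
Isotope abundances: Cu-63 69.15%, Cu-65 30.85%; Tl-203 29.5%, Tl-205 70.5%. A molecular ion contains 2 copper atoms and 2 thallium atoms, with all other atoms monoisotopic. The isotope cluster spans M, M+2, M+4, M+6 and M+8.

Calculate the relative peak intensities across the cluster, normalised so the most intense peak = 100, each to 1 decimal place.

Copper pattern (n=2): 0.47817225 : 0.4266555 : 0.09517225
Thallium pattern (n=2): 0.087025 : 0.41595 : 0.497025
Convolve the two distributions (both contribute in 2-u steps):
  M: 0.47817225×0.087025 = 0.041613
  M+2: 0.47817225×0.41595 + 0.4266555×0.087025 = 0.236025
  M+4: 0.47817225×0.497025 + 0.4266555×0.41595 + 0.09517225×0.087025 = 0.423413
  M+6: 0.4266555×0.497025 + 0.09517225×0.41595 = 0.251645
  M+8: 0.09517225×0.497025 = 0.047303
Scale to base peak (0.423413) = 100: 9.8 : 55.7 : 100.0 : 59.4 : 11.2

9.8 : 55.7 : 100.0 : 59.4 : 11.2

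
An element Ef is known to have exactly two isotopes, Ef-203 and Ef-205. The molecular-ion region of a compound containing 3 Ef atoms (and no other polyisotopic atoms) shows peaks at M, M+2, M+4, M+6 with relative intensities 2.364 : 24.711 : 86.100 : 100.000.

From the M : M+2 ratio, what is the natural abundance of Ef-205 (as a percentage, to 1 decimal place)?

77.7%

Write p for the Ef-203 fraction. I(M+2)/I(M) = [C(3,1)·p^2·(1−p)] / p^3 = 3·(1−p)/p = 24.711/2.364 = 10.4530
(1−p)/p = 10.4530/3 = 3.4843  ⇒  p = 1/(1 + 3.4843) = 0.2230
Ef-203: 22.3%, Ef-205: 77.7%.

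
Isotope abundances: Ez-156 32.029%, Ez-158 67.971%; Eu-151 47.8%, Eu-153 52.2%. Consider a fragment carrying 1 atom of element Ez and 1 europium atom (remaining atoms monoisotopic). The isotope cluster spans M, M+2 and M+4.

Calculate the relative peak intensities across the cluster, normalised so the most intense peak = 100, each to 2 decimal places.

Element Ez pattern (n=1): 0.32029 : 0.67971
Europium pattern (n=1): 0.4780 : 0.5220
Convolve the two distributions (both contribute in 2-u steps):
  M: 0.32029×0.4780 = 0.153099
  M+2: 0.32029×0.5220 + 0.67971×0.4780 = 0.492093
  M+4: 0.67971×0.5220 = 0.354809
Scale to base peak (0.492093) = 100: 31.11 : 100.00 : 72.10

31.11 : 100.00 : 72.10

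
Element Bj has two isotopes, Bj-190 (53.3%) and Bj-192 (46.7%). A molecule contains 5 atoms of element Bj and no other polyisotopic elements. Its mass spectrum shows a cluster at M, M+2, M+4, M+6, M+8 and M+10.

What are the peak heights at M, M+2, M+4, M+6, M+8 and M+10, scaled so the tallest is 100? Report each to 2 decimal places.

13.03 : 57.07 : 100.00 : 87.62 : 38.38 : 6.73

Expanding (0.533 + 0.467)^5:
P(M) = 0.533^5 = 0.043017
P(M+2) = 5 × 0.533^4 × 0.467^1 = 0.188450
P(M+4) = 10 × 0.533^3 × 0.467^2 = 0.330229
P(M+6) = 10 × 0.533^2 × 0.467^3 = 0.289338
P(M+8) = 5 × 0.533^1 × 0.467^4 = 0.126755
P(M+10) = 0.467^5 = 0.022212
The M+4 peak is largest (0.330229); scaling to 100 gives 13.03 : 57.07 : 100.00 : 87.62 : 38.38 : 6.73.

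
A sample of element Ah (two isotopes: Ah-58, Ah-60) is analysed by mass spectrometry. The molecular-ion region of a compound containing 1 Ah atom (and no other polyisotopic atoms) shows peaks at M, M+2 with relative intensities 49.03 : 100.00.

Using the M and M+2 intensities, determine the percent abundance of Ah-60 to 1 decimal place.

67.1%

Let p = fractional abundance of Ah-58. I(M+2)/I(M) = [C(1,1)·p^0·(1−p)] / p^1 = 1·(1−p)/p = 100.00/49.03 = 2.0396
(1−p)/p = 2.0396/1 = 2.0396  ⇒  p = 1/(1 + 2.0396) = 0.3290
Ah-58: 32.9%, Ah-60: 67.1%.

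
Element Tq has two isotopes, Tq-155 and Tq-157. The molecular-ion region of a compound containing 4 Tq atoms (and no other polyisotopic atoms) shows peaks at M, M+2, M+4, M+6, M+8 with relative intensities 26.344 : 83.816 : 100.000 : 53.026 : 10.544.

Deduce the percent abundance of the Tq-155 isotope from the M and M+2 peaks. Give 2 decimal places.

55.70%

Let p = fractional abundance of Tq-155. I(M+2)/I(M) = [C(4,1)·p^3·(1−p)] / p^4 = 4·(1−p)/p = 83.816/26.344 = 3.1816
(1−p)/p = 3.1816/4 = 0.7954  ⇒  p = 1/(1 + 0.7954) = 0.5570
Tq-155: 55.70%, Tq-157: 44.30%.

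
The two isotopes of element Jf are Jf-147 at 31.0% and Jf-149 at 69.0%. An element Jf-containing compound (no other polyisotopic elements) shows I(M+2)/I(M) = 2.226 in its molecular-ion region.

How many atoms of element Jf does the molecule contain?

The M+2/M ratio from n Jf atoms is n · q/p = n · 0.690/0.310.
n = 2.226 × 0.310/0.690 = 1.00 ≈ 1

1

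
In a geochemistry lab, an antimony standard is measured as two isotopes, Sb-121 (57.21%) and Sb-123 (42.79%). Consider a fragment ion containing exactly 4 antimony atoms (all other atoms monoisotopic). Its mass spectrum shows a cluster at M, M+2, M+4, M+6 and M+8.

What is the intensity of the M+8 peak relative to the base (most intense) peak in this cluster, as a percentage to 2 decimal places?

Binomial terms of (0.5721 + 0.4279)^4: M 0.1071, M+2 0.3205, M+4 0.3596, M+6 0.1793, M+8 0.0335 → M+4 is the base peak.
P(M+4) = C(4,2) × 0.5721^2 × 0.4279^2 = 6 × 0.32729841 × 0.18309841 = 0.359567 (base)
P(M+8) = C(4,4) × 0.5721^0 × 0.4279^4 = 1 × 1.0000 × 0.03352503 = 0.033525
Relative intensity = 0.033525 / 0.359567 × 100 = 9.32

9.32%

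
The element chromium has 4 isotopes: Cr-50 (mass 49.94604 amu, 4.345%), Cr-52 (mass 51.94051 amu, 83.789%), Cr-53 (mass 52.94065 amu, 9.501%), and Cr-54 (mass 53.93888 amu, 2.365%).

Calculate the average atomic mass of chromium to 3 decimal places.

The abundance-weighted mean is 0.04345 × 49.94604 + 0.83789 × 51.94051 + 0.09501 × 52.94065 + 0.02365 × 53.93888
= 2.170155 + 43.520434 + 5.029891 + 1.275655 = 51.996135 amu

51.996 amu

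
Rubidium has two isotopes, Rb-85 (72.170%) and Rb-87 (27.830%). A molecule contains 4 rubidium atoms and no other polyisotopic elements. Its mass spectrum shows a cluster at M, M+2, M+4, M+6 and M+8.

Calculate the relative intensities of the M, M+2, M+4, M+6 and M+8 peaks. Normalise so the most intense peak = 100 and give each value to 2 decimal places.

The 4 Rb atoms are independent, so intensities follow the terms of (0.72170 + 0.27830)^4.
P(M) = 0.72170^4 = 0.271286
P(M+2) = 4 × 0.72170^3 × 0.27830^1 = 0.418450
P(M+4) = 6 × 0.72170^2 × 0.27830^2 = 0.242042
P(M+6) = 4 × 0.72170^1 × 0.27830^3 = 0.062224
P(M+8) = 0.27830^4 = 0.005999
The M+2 peak is largest (0.418450); scaling to 100 gives 64.83 : 100.00 : 57.84 : 14.87 : 1.43.

64.83 : 100.00 : 57.84 : 14.87 : 1.43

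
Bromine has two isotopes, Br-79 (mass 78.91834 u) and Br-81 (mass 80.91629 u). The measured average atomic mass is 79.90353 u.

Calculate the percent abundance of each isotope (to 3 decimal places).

Let x be the fractional abundance of Br-79; then Br-81 has abundance 1 − x.
78.91834·x + 80.91629·(1 − x) = 79.90353
(78.91834 − 80.91629)·x = 79.90353 − 80.91629
x = -1.01276 / -1.99795 = 0.50690 → 50.690% Br-79, 49.310% Br-81.

Br-79: 50.690%, Br-81: 49.310%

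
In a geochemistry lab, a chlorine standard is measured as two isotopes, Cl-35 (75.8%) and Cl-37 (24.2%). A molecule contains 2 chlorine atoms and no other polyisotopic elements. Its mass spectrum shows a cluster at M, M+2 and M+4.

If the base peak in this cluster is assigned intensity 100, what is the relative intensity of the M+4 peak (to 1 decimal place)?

10.2

(0.758 + 0.242)^2 gives M 0.5746, M+2 0.3669, M+4 0.0586; the largest is M.
P(M) = C(2,0) × 0.758^2 × 0.242^0 = 1 × 0.574564 × 1.0000 = 0.574564 (base)
P(M+4) = C(2,2) × 0.758^0 × 0.242^2 = 1 × 1.0000 × 0.058564 = 0.058564
Relative intensity = 0.058564 / 0.574564 × 100 = 10.2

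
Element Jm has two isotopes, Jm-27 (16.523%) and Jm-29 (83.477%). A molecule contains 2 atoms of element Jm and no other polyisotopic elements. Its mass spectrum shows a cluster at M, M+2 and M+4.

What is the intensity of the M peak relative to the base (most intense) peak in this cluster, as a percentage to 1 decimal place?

3.9%

Term probabilities: M 0.0273, M+2 0.2759, M+4 0.6968. Base peak = M+4.
P(M+4) = C(2,2) × 0.16523^0 × 0.83477^2 = 1 × 1.0000 × 0.69684095 = 0.696841 (base)
P(M) = C(2,0) × 0.16523^2 × 0.83477^0 = 1 × 0.02730095 × 1.0000 = 0.027301
Relative intensity = 0.027301 / 0.696841 × 100 = 3.9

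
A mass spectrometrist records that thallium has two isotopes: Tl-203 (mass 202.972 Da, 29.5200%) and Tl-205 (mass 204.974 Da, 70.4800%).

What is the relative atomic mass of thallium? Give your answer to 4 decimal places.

Average mass = Σ (abundance × isotope mass) = 0.295200 × 202.972 + 0.704800 × 204.974
= 59.91733 + 144.46568 = 204.38301 Da

204.3830 Da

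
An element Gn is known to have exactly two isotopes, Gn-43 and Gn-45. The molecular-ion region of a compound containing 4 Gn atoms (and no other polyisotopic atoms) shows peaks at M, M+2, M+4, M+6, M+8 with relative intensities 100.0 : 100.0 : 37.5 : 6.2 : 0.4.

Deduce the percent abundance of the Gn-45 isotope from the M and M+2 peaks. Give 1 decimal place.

20.0%

Let p = fractional abundance of Gn-43. I(M+2)/I(M) = [C(4,1)·p^3·(1−p)] / p^4 = 4·(1−p)/p = 100.0/100.0 = 1.0000
(1−p)/p = 1.0000/4 = 0.2500  ⇒  p = 1/(1 + 0.2500) = 0.8000
Gn-43: 80.0%, Gn-45: 20.0%.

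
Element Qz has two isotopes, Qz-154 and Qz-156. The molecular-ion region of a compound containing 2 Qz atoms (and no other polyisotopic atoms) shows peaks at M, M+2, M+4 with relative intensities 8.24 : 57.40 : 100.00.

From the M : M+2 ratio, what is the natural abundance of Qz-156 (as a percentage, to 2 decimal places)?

77.69%

Write p for the Qz-154 fraction. I(M+2)/I(M) = [C(2,1)·p^1·(1−p)] / p^2 = 2·(1−p)/p = 57.40/8.24 = 6.9660
(1−p)/p = 6.9660/2 = 3.4830  ⇒  p = 1/(1 + 3.4830) = 0.2231
Qz-154: 22.31%, Qz-156: 77.69%.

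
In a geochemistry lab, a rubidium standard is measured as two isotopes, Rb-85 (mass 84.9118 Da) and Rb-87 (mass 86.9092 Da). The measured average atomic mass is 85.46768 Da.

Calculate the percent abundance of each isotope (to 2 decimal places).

Let x be the fractional abundance of Rb-85; then Rb-87 has abundance 1 − x.
84.9118·x + 86.9092·(1 − x) = 85.46768
(84.9118 − 86.9092)·x = 85.46768 − 86.9092
x = -1.44152 / -1.9974 = 0.72170 → 72.17% Rb-85, 27.83% Rb-87.

Rb-85: 72.17%, Rb-87: 27.83%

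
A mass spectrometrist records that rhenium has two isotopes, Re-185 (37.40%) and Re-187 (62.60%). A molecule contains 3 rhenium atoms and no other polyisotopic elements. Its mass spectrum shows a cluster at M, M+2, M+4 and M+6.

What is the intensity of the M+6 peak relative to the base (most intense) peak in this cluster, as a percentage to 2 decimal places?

(0.3740 + 0.6260)^3 gives M 0.0523, M+2 0.2627, M+4 0.4397, M+6 0.2453; the largest is M+4.
P(M+4) = C(3,2) × 0.3740^1 × 0.6260^2 = 3 × 0.3740 × 0.391876 = 0.439685 (base)
P(M+6) = C(3,3) × 0.3740^0 × 0.6260^3 = 1 × 1.0000 × 0.24531438 = 0.245314
Relative intensity = 0.245314 / 0.439685 × 100 = 55.79

55.79%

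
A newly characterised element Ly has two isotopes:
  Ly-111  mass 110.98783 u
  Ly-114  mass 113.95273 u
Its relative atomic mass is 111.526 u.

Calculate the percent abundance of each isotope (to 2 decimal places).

With x = fraction of Ly-111 (so Ly-114 is 1 − x):
110.98783·x + 113.95273·(1 − x) = 111.526
(110.98783 − 113.95273)·x = 111.526 − 113.95273
x = -2.42673 / -2.96490 = 0.81849 → 81.85% Ly-111, 18.15% Ly-114.

Ly-111: 81.85%, Ly-114: 18.15%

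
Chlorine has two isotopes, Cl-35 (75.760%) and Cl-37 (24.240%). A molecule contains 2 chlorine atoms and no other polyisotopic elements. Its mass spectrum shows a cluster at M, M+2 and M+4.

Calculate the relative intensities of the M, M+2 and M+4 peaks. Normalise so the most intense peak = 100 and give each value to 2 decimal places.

100.00 : 63.99 : 10.24

The 2 Cl atoms are independent, so intensities follow the terms of (0.75760 + 0.24240)^2.
P(M) = 0.75760^2 = 0.573958
P(M+2) = 2 × 0.75760^1 × 0.24240^1 = 0.367284
P(M+4) = 0.24240^2 = 0.058758
The M peak is largest (0.573958); scaling to 100 gives 100.00 : 63.99 : 10.24.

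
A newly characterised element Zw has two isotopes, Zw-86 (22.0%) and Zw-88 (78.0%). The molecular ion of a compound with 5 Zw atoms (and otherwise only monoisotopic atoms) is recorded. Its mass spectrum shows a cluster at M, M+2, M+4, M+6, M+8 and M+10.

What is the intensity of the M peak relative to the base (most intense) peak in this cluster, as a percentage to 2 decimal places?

Binomial terms of (0.220 + 0.780)^5: M 0.0005, M+2 0.0091, M+4 0.0648, M+6 0.2297, M+8 0.4072, M+10 0.2887 → M+8 is the base peak.
P(M+8) = C(5,4) × 0.220^1 × 0.780^4 = 5 × 0.2200 × 0.37015056 = 0.407166 (base)
P(M) = C(5,0) × 0.220^5 × 0.780^0 = 1 × 0.00051536 × 1.0000 = 0.000515
Relative intensity = 0.000515 / 0.407166 × 100 = 0.13

0.13%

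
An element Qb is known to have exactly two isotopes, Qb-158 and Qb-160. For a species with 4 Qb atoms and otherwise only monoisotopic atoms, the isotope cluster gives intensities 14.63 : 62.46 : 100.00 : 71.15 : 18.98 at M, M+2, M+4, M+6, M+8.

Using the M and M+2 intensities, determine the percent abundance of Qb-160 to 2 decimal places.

51.63%

Write p for the Qb-158 fraction. I(M+2)/I(M) = [C(4,1)·p^3·(1−p)] / p^4 = 4·(1−p)/p = 62.46/14.63 = 4.2693
(1−p)/p = 4.2693/4 = 1.0673  ⇒  p = 1/(1 + 1.0673) = 0.4837
Qb-158: 48.37%, Qb-160: 51.63%.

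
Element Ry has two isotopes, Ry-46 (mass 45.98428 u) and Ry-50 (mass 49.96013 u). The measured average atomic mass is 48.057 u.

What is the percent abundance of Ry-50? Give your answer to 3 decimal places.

52.133%

With x = fraction of Ry-46 (so Ry-50 is 1 − x):
45.98428·x + 49.96013·(1 − x) = 48.057
(45.98428 − 49.96013)·x = 48.057 − 49.96013
x = -1.90313 / -3.97585 = 0.47867 → 47.867% Ry-46, 52.133% Ry-50.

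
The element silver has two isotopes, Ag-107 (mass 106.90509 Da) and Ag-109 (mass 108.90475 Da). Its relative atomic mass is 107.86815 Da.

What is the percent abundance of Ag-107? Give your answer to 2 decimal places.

51.84%

With x = fraction of Ag-107 (so Ag-109 is 1 − x):
106.90509·x + 108.90475·(1 − x) = 107.86815
(106.90509 − 108.90475)·x = 107.86815 − 108.90475
x = -1.03660 / -1.99966 = 0.51839 → 51.84% Ag-107, 48.16% Ag-109.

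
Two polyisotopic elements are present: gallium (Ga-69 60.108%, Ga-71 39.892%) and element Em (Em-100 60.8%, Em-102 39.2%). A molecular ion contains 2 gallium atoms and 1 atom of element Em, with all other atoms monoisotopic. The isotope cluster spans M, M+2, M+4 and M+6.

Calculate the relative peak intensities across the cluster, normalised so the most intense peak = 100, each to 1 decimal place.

Gallium pattern (n=2): 0.36129717 : 0.47956567 : 0.15913717
Element Em pattern (n=1): 0.6080 : 0.3920
Convolve the two distributions (both contribute in 2-u steps):
  M: 0.36129717×0.6080 = 0.219669
  M+2: 0.36129717×0.3920 + 0.47956567×0.6080 = 0.433204
  M+4: 0.47956567×0.3920 + 0.15913717×0.6080 = 0.284745
  M+6: 0.15913717×0.3920 = 0.062382
Scale to base peak (0.433204) = 100: 50.7 : 100.0 : 65.7 : 14.4

50.7 : 100.0 : 65.7 : 14.4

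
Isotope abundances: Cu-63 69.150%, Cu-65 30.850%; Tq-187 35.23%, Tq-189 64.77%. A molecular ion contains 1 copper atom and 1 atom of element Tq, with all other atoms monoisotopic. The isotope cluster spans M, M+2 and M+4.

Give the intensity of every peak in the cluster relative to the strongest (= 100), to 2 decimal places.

43.77 : 100.00 : 35.90

Copper pattern (n=1): 0.6915 : 0.3085
Element Tq pattern (n=1): 0.3523 : 0.6477
Convolve the two distributions (both contribute in 2-u steps):
  M: 0.6915×0.3523 = 0.243615
  M+2: 0.6915×0.6477 + 0.3085×0.3523 = 0.556569
  M+4: 0.3085×0.6477 = 0.199815
Scale to base peak (0.556569) = 100: 43.77 : 100.00 : 35.90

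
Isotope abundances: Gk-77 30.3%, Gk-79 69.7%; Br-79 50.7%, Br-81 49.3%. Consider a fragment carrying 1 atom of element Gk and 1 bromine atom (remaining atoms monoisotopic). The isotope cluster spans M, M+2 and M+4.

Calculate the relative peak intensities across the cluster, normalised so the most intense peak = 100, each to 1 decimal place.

Element Gk pattern (n=1): 0.3030 : 0.6970
Bromine pattern (n=1): 0.5070 : 0.4930
Convolve the two distributions (both contribute in 2-u steps):
  M: 0.3030×0.5070 = 0.153621
  M+2: 0.3030×0.4930 + 0.6970×0.5070 = 0.502758
  M+4: 0.6970×0.4930 = 0.343621
Scale to base peak (0.502758) = 100: 30.6 : 100.0 : 68.3

30.6 : 100.0 : 68.3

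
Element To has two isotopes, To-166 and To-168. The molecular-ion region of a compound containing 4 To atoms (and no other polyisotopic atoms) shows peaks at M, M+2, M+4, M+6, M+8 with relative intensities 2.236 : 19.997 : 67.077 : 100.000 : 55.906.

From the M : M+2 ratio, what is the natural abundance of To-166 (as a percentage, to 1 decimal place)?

30.9%

If p is the fraction of To that is To-166, then I(M+2)/I(M) = [C(4,1)·p^3·(1−p)] / p^4 = 4·(1−p)/p = 19.997/2.236 = 8.9432
(1−p)/p = 8.9432/4 = 2.2358  ⇒  p = 1/(1 + 2.2358) = 0.3090
To-166: 30.9%, To-168: 69.1%.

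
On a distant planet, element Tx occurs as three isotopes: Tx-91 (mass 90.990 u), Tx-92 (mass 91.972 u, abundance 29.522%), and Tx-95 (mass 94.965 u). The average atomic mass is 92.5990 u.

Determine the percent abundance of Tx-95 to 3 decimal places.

33.185%

The remaining 70.478% is split between Tx-91 (fraction x) and Tx-95 (fraction 0.70478 − x).
Substituting: 90.990x + 94.965(0.70478 − x) = 65.44702616
(90.990 − 94.965)x = -1.48240654  ⇒  x = 0.37293, y = 0.33185
Tx-91: 37.293%, Tx-95: 33.185%.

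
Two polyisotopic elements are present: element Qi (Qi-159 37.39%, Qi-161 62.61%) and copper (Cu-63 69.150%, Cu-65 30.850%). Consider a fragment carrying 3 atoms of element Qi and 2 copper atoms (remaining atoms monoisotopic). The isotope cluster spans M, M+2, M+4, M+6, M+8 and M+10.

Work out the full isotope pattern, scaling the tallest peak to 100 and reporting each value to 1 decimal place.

7.6 : 44.8 : 99.2 : 100.0 : 44.4 : 7.1

Element Qi pattern (n=3): 0.05227167 : 0.26258861 : 0.43970776 : 0.24543196
Copper pattern (n=2): 0.47817225 : 0.4266555 : 0.09517225
Convolve the two distributions (both contribute in 2-u steps):
  M: 0.05227167×0.47817225 = 0.024995
  M+2: 0.05227167×0.4266555 + 0.26258861×0.47817225 = 0.147865
  M+4: 0.05227167×0.09517225 + 0.26258861×0.4266555 + 0.43970776×0.47817225 = 0.327266
  M+6: 0.26258861×0.09517225 + 0.43970776×0.4266555 + 0.24543196×0.47817225 = 0.329954
  M+8: 0.43970776×0.09517225 + 0.24543196×0.4266555 = 0.146563
  M+10: 0.24543196×0.09517225 = 0.023358
Scale to base peak (0.329954) = 100: 7.6 : 44.8 : 99.2 : 100.0 : 44.4 : 7.1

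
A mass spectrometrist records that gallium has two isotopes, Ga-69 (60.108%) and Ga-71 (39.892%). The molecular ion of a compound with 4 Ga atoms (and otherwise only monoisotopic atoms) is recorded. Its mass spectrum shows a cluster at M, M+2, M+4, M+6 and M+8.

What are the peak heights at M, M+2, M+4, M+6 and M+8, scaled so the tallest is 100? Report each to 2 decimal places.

37.67 : 100.00 : 99.55 : 44.05 : 7.31

Expanding (0.60108 + 0.39892)^4:
P(M) = 0.60108^4 = 0.130536
P(M+2) = 4 × 0.60108^3 × 0.39892^1 = 0.346531
P(M+4) = 6 × 0.60108^2 × 0.39892^2 = 0.344975
P(M+6) = 4 × 0.60108^1 × 0.39892^3 = 0.152633
P(M+8) = 0.39892^4 = 0.025325
The M+2 peak is largest (0.346531); scaling to 100 gives 37.67 : 100.00 : 99.55 : 44.05 : 7.31.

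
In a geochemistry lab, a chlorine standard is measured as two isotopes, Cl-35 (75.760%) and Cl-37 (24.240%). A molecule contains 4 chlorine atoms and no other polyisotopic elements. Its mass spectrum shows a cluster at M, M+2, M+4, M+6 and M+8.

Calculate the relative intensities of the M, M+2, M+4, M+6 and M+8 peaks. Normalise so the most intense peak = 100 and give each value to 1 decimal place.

78.1 : 100.0 : 48.0 : 10.2 : 0.8

Each Cl atom is independently Cl-35 (p = 0.75760) or Cl-37 (q = 0.24240); the cluster is the binomial expansion (p + q)^4.
P(M) = 0.75760^4 = 0.329428
P(M+2) = 4 × 0.75760^3 × 0.24240^1 = 0.421612
P(M+4) = 6 × 0.75760^2 × 0.24240^2 = 0.202347
P(M+6) = 4 × 0.75760^1 × 0.24240^3 = 0.043162
P(M+8) = 0.24240^4 = 0.003452
The M+2 peak is largest (0.421612); scaling to 100 gives 78.1 : 100.0 : 48.0 : 10.2 : 0.8.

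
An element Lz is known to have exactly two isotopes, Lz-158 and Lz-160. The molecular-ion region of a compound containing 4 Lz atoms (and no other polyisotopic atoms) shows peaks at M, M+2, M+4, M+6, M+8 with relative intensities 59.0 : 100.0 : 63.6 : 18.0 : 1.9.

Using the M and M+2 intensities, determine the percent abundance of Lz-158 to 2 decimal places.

70.24%

Write p for the Lz-158 fraction. I(M+2)/I(M) = [C(4,1)·p^3·(1−p)] / p^4 = 4·(1−p)/p = 100.0/59.0 = 1.6949
(1−p)/p = 1.6949/4 = 0.4237  ⇒  p = 1/(1 + 0.4237) = 0.7024
Lz-158: 70.24%, Lz-160: 29.76%.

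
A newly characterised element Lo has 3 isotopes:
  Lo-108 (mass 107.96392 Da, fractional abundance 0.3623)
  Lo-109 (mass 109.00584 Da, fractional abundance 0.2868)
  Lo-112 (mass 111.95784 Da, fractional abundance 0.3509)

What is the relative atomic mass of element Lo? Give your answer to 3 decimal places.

109.664 Da

The abundance-weighted mean is 0.3623 × 107.96392 + 0.2868 × 109.00584 + 0.3509 × 111.95784
= 39.115328 + 31.262875 + 39.286006 = 109.664209 Da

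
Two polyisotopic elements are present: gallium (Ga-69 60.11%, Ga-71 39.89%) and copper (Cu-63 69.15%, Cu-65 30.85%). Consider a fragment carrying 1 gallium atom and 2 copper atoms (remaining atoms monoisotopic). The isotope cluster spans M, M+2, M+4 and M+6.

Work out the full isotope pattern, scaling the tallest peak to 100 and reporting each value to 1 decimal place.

Gallium pattern (n=1): 0.6011 : 0.3989
Copper pattern (n=2): 0.47817225 : 0.4266555 : 0.09517225
Convolve the two distributions (both contribute in 2-u steps):
  M: 0.6011×0.47817225 = 0.287429
  M+2: 0.6011×0.4266555 + 0.3989×0.47817225 = 0.447206
  M+4: 0.6011×0.09517225 + 0.3989×0.4266555 = 0.227401
  M+6: 0.3989×0.09517225 = 0.037964
Scale to base peak (0.447206) = 100: 64.3 : 100.0 : 50.8 : 8.5

64.3 : 100.0 : 50.8 : 8.5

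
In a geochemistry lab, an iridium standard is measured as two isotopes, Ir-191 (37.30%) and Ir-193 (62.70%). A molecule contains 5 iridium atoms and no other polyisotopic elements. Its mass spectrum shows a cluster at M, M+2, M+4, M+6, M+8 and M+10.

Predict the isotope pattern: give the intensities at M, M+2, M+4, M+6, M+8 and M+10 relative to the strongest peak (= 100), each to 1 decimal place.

Each Ir atom is independently Ir-191 (p = 0.3730) or Ir-193 (q = 0.6270); the cluster is the binomial expansion (p + q)^5.
P(M) = 0.3730^5 = 0.007220
P(M+2) = 5 × 0.3730^4 × 0.6270^1 = 0.060684
P(M+4) = 10 × 0.3730^3 × 0.6270^2 = 0.204015
P(M+6) = 10 × 0.3730^2 × 0.6270^3 = 0.342942
P(M+8) = 5 × 0.3730^1 × 0.6270^4 = 0.288237
P(M+10) = 0.6270^5 = 0.096903
The M+6 peak is largest (0.342942); scaling to 100 gives 2.1 : 17.7 : 59.5 : 100.0 : 84.0 : 28.3.

2.1 : 17.7 : 59.5 : 100.0 : 84.0 : 28.3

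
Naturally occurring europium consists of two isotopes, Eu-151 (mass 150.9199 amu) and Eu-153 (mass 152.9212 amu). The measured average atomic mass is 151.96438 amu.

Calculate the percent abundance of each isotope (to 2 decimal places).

Let x be the fractional abundance of Eu-151; then Eu-153 has abundance 1 − x.
150.9199·x + 152.9212·(1 − x) = 151.96438
(150.9199 − 152.9212)·x = 151.96438 − 152.9212
x = -0.95682 / -2.0013 = 0.47810 → 47.81% Eu-151, 52.19% Eu-153.

Eu-151: 47.81%, Eu-153: 52.19%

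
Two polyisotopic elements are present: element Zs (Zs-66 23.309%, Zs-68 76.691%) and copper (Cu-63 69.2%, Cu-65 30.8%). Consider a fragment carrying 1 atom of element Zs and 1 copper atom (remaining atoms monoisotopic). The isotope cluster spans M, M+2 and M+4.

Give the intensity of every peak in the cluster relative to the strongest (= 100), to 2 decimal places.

Element Zs pattern (n=1): 0.23309 : 0.76691
Copper pattern (n=1): 0.6920 : 0.3080
Convolve the two distributions (both contribute in 2-u steps):
  M: 0.23309×0.6920 = 0.161298
  M+2: 0.23309×0.3080 + 0.76691×0.6920 = 0.602493
  M+4: 0.76691×0.3080 = 0.236208
Scale to base peak (0.602493) = 100: 26.77 : 100.00 : 39.21

26.77 : 100.00 : 39.21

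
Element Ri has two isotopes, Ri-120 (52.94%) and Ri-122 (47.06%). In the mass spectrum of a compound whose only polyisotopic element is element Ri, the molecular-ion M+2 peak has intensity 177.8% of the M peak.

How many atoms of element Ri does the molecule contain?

The M+2/M ratio from n Ri atoms is n · q/p = n · 0.4706/0.5294.
n = 1.778 × 0.5294/0.4706 = 2.00 ≈ 2

2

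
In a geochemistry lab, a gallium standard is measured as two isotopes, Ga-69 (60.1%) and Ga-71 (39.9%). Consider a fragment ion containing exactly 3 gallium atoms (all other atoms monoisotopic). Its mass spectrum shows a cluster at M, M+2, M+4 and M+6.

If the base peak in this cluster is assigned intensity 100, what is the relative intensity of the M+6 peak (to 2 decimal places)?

Term probabilities: M 0.2171, M+2 0.4324, M+4 0.2870, M+6 0.0635. Base peak = M+2.
P(M+2) = C(3,1) × 0.601^2 × 0.399^1 = 3 × 0.361201 × 0.3990 = 0.432358 (base)
P(M+6) = C(3,3) × 0.601^0 × 0.399^3 = 1 × 1.0000 × 0.0635212 = 0.063521
Relative intensity = 0.063521 / 0.432358 × 100 = 14.69

14.69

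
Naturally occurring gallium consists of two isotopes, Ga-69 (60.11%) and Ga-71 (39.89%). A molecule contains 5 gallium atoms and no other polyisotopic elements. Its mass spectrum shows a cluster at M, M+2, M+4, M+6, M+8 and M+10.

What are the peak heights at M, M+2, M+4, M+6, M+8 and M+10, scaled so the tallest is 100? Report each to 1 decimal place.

Each Ga atom is independently Ga-69 (p = 0.6011) or Ga-71 (q = 0.3989); the cluster is the binomial expansion (p + q)^5.
P(M) = 0.6011^5 = 0.078475
P(M+2) = 5 × 0.6011^4 × 0.3989^1 = 0.260388
P(M+4) = 10 × 0.6011^3 × 0.3989^2 = 0.345596
P(M+6) = 10 × 0.6011^2 × 0.3989^3 = 0.229343
P(M+8) = 5 × 0.6011^1 × 0.3989^4 = 0.076098
P(M+10) = 0.3989^5 = 0.010100
The M+4 peak is largest (0.345596); scaling to 100 gives 22.7 : 75.3 : 100.0 : 66.4 : 22.0 : 2.9.

22.7 : 75.3 : 100.0 : 66.4 : 22.0 : 2.9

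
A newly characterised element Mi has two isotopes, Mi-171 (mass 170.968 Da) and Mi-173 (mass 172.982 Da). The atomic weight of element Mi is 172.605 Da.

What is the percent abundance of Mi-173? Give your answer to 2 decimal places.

81.28%

Let x be the fractional abundance of Mi-171; then Mi-173 has abundance 1 − x.
170.968·x + 172.982·(1 − x) = 172.605
(170.968 − 172.982)·x = 172.605 − 172.982
x = -0.377 / -2.014 = 0.18719 → 18.72% Mi-171, 81.28% Mi-173.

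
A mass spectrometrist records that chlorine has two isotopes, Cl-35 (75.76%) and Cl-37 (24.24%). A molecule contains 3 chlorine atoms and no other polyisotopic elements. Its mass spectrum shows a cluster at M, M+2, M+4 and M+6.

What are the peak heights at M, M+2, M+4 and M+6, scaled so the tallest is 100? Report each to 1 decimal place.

Each Cl atom is independently Cl-35 (p = 0.7576) or Cl-37 (q = 0.2424); the cluster is the binomial expansion (p + q)^3.
P(M) = 0.7576^3 = 0.434830
P(M+2) = 3 × 0.7576^2 × 0.2424^1 = 0.417382
P(M+4) = 3 × 0.7576^1 × 0.2424^2 = 0.133545
P(M+6) = 0.2424^3 = 0.014243
The M peak is largest (0.434830); scaling to 100 gives 100.0 : 96.0 : 30.7 : 3.3.

100.0 : 96.0 : 30.7 : 3.3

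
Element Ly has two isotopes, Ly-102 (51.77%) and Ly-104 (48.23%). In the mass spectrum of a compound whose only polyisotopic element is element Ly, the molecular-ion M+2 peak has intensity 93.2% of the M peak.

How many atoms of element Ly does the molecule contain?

1

For n independent Ly atoms, I(M+2)/I(M) = n · (abundance Ly-104) / (abundance Ly-102) = n · 0.4823/0.5177.
n = 0.932 × 0.5177/0.4823 = 1.00 ≈ 1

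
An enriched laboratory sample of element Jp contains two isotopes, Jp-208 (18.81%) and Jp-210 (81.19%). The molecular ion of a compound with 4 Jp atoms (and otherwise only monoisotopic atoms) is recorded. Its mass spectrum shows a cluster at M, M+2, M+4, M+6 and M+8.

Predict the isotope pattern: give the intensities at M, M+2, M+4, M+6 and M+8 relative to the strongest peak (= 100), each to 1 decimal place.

0.3 : 5.0 : 32.2 : 92.7 : 100.0

Each Jp atom is independently Jp-208 (p = 0.1881) or Jp-210 (q = 0.8119); the cluster is the binomial expansion (p + q)^4.
P(M) = 0.1881^4 = 0.001252
P(M+2) = 4 × 0.1881^3 × 0.8119^1 = 0.021614
P(M+4) = 6 × 0.1881^2 × 0.8119^2 = 0.139937
P(M+6) = 4 × 0.1881^1 × 0.8119^3 = 0.402677
P(M+8) = 0.8119^4 = 0.434520
The M+8 peak is largest (0.434520); scaling to 100 gives 0.3 : 5.0 : 32.2 : 92.7 : 100.0.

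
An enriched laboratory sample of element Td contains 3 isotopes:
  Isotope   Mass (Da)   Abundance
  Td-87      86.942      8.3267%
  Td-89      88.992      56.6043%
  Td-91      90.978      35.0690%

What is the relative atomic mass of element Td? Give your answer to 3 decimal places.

Ar = Σ fᵢ·mᵢ = 0.083267 × 86.942 + 0.566043 × 88.992 + 0.350690 × 90.978
= 7.2394 + 50.3733 + 31.9051 = 89.5178 Da

89.518 Da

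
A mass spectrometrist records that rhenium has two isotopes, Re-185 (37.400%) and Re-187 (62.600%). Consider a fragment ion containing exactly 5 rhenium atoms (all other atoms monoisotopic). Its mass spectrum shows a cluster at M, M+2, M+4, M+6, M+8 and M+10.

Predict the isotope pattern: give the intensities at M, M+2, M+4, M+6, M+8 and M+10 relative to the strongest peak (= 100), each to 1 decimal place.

The 5 Re atoms are independent, so intensities follow the terms of (0.37400 + 0.62600)^5.
P(M) = 0.37400^5 = 0.007317
P(M+2) = 5 × 0.37400^4 × 0.62600^1 = 0.061239
P(M+4) = 10 × 0.37400^3 × 0.62600^2 = 0.205005
P(M+6) = 10 × 0.37400^2 × 0.62600^3 = 0.343136
P(M+8) = 5 × 0.37400^1 × 0.62600^4 = 0.287170
P(M+10) = 0.62600^5 = 0.096133
The M+6 peak is largest (0.343136); scaling to 100 gives 2.1 : 17.8 : 59.7 : 100.0 : 83.7 : 28.0.

2.1 : 17.8 : 59.7 : 100.0 : 83.7 : 28.0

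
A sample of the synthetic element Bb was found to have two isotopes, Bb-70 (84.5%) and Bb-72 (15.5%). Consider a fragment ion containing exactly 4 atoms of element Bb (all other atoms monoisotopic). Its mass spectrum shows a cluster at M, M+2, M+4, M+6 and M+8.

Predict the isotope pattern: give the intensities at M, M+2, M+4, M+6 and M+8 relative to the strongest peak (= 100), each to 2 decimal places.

100.00 : 73.37 : 20.19 : 2.47 : 0.11

The 4 Bb atoms are independent, so intensities follow the terms of (0.845 + 0.155)^4.
P(M) = 0.845^4 = 0.509832
P(M+2) = 4 × 0.845^3 × 0.155^1 = 0.374078
P(M+4) = 6 × 0.845^2 × 0.155^2 = 0.102927
P(M+6) = 4 × 0.845^1 × 0.155^3 = 0.012587
P(M+8) = 0.155^4 = 0.000577
The M peak is largest (0.509832); scaling to 100 gives 100.00 : 73.37 : 20.19 : 2.47 : 0.11.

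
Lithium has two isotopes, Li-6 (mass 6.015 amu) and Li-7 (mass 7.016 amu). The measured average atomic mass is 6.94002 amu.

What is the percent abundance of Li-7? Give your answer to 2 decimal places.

Let x be the fractional abundance of Li-6; then Li-7 has abundance 1 − x.
6.015·x + 7.016·(1 − x) = 6.94002
(6.015 − 7.016)·x = 6.94002 − 7.016
x = -0.07598 / -1.001 = 0.07590 → 7.59% Li-6, 92.41% Li-7.

92.41%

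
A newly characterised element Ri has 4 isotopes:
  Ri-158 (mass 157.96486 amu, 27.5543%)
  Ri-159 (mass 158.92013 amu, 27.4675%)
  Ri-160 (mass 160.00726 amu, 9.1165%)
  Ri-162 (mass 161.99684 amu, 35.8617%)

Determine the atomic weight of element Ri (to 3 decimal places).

159.859 amu

The abundance-weighted mean is 0.275543 × 157.96486 + 0.274675 × 158.92013 + 0.091165 × 160.00726 + 0.358617 × 161.99684
= 43.526111 + 43.651387 + 14.587062 + 58.094821 = 159.859381 amu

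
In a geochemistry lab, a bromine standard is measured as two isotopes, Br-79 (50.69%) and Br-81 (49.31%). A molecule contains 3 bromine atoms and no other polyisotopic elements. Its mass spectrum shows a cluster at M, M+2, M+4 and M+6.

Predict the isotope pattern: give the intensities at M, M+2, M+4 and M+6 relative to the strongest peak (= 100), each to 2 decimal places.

Expanding (0.5069 + 0.4931)^3:
P(M) = 0.5069^3 = 0.130247
P(M+2) = 3 × 0.5069^2 × 0.4931^1 = 0.380103
P(M+4) = 3 × 0.5069^1 × 0.4931^2 = 0.369755
P(M+6) = 0.4931^3 = 0.119896
The M+2 peak is largest (0.380103); scaling to 100 gives 34.27 : 100.00 : 97.28 : 31.54.

34.27 : 100.00 : 97.28 : 31.54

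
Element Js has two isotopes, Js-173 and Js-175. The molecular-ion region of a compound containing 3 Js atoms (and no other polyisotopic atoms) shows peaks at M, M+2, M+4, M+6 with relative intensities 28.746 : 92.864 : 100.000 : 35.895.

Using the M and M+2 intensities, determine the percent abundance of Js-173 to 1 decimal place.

48.2%

Let p = fractional abundance of Js-173. I(M+2)/I(M) = [C(3,1)·p^2·(1−p)] / p^3 = 3·(1−p)/p = 92.864/28.746 = 3.2305
(1−p)/p = 3.2305/3 = 1.0768  ⇒  p = 1/(1 + 1.0768) = 0.4815
Js-173: 48.2%, Js-175: 51.8%.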